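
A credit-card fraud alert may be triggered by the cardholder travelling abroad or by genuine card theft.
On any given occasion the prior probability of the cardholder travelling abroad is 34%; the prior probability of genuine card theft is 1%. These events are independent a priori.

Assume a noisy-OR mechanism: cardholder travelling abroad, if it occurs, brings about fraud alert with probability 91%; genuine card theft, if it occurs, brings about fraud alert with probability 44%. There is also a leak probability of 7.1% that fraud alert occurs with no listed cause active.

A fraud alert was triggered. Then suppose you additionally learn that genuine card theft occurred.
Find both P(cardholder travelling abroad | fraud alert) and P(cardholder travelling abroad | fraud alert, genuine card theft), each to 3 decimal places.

P(cardholder travelling abroad | fraud alert) ≈ 0.863; P(cardholder travelling abroad | fraud alert, genuine card theft) ≈ 0.506

Under noisy-OR, P(fraud alert | causes) = 1 − (1−0.071)·∏(1−qᵢ) over the active causes.
P(fraud alert) = 0.071*0.66*0.99 + 0.47976*0.66*0.01 + 0.91639*0.34*0.99 + 0.953178*0.34*0.01 = 0.046391 + 0.003166 + 0.308457 + 0.003241 = 0.361255
Restricting to configurations with cardholder travelling abroad present: 0.308457 + 0.003241 = 0.311698.
Hence the posterior is 0.311698/0.361255 ≈ 0.863.

With the extra evidence:
P(fraud alert | genuine card theft) = 0.47976*0.66 + 0.953178*0.34 = 0.316642 + 0.324081 = 0.640723
Of this, 0.324081 comes from 0.953178*0.34 (the cardholder travelling abroad=true cases).
P(cardholder travelling abroad | fraud alert, genuine card theft) = 0.324081 / 0.640723 ≈ 0.506
— genuine card theft explains away the evidence for cardholder travelling abroad.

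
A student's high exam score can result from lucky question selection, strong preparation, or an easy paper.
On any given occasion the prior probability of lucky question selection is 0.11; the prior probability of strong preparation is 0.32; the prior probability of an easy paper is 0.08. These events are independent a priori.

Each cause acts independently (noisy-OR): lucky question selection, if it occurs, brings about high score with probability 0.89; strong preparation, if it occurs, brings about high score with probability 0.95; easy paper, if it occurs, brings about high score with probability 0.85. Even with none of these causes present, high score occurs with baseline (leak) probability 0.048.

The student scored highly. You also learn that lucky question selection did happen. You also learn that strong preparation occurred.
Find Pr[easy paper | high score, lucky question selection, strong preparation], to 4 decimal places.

Pr[easy paper | high score, lucky question selection, strong preparation] ≈ 0.0803

Under noisy-OR, P(high score | causes) = 1 − (1−0.048)·∏(1−qᵢ) over the active causes.
Weight on easy paper=true, given the evidence: 0.999215×0.08 = 0.079937
Denominator P(high score | lucky question selection, strong preparation): 0.994764×0.92 + 0.999215×0.08 = 0.995120
P(easy paper | high score, lucky question selection, strong preparation) = 0.079937/0.995120 ≈ 0.0803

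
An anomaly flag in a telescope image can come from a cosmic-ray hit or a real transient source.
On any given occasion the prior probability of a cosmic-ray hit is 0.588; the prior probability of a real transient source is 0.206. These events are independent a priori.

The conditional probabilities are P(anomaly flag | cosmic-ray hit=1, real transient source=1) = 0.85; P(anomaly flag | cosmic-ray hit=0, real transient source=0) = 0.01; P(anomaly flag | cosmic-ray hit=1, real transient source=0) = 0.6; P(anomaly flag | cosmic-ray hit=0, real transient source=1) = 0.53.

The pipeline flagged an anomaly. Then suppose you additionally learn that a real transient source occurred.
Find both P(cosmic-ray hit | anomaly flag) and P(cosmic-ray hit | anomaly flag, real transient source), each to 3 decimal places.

P(anomaly flag) = 0.01*0.412*0.794 + 0.53*0.412*0.206 + 0.6*0.588*0.794 + 0.85*0.588*0.206 = 0.003271 + 0.044982 + 0.280123 + 0.102959 = 0.431335
Restricting to configurations with cosmic-ray hit present: 0.280123 + 0.102959 = 0.383082.
So P(cosmic-ray hit | anomaly flag) = 0.383082/0.431335 ≈ 0.888.

With the extra evidence:
P(anomaly flag | real transient source) = 0.53·0.412 + 0.85·0.588 = 0.218360 + 0.499800 = 0.718160
The cosmic-ray hit-present share is 0.85·0.588 = 0.499800.
So P(cosmic-ray hit | anomaly flag, real transient source) = 0.499800/0.718160 ≈ 0.696.
Conditioning on real transient source lowers the posterior on cosmic-ray hit: the classic explaining-away effect in a common-effect structure.

P(cosmic-ray hit | anomaly flag) ≈ 0.888; P(cosmic-ray hit | anomaly flag, real transient source) ≈ 0.696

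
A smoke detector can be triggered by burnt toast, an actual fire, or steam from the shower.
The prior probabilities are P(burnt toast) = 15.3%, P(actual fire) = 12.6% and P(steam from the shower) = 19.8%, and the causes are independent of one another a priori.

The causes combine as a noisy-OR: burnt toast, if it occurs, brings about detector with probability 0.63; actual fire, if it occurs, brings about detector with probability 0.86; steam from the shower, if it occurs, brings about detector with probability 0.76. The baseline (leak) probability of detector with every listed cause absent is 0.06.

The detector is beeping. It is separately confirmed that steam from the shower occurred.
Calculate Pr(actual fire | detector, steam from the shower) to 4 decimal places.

Under noisy-OR, P(detector | causes) = 1 − (1−0.06)·∏(1−qᵢ) over the active causes.
P(detector | steam from the shower) = 0.7744*0.847*0.874 + 0.968416*0.847*0.126 + 0.916528*0.153*0.874 + 0.988314*0.153*0.126 = 0.573271 + 0.103351 + 0.122560 + 0.019053 = 0.818235
The actual fire-present share is 0.103351 + 0.019053 = 0.122404.
P(actual fire | detector, steam from the shower) = 0.122404 / 0.818235 ≈ 0.1496

Pr(actual fire | detector, steam from the shower) ≈ 0.1496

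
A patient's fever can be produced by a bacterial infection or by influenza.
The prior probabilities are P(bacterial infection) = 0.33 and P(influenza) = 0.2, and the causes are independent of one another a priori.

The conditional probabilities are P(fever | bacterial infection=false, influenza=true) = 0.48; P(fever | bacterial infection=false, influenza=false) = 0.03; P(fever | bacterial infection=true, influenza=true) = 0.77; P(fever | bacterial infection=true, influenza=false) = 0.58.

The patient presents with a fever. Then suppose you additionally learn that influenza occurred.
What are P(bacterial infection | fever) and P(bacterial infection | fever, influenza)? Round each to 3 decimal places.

By total probability over the 4 (bacterial infection, influenza) configurations:
  P(fever) = 0.03·0.67·0.8 + 0.48·0.67·0.2 + 0.58·0.33·0.8 + 0.77·0.33·0.2
        = 0.016080 + 0.064320 + 0.153120 + 0.050820 = 0.284340
Keeping only the bacterial infection-present terms gives 0.203940, so
  P(bacterial infection | fever) = 0.203940 / 0.284340 ≈ 0.717

With the extra evidence:
For the numerator, keep only bacterial infection=true terms: 0.77*0.33 = 0.254100
Denominator P(fever | influenza): 0.48*0.67 + 0.77*0.33 = 0.575700
P(bacterial infection | fever, influenza) = 0.254100/0.575700 ≈ 0.441
This is intercausal reasoning (explaining away): once influenza accounts for the fever, bacterial infection becomes less likely.

P(bacterial infection | fever) ≈ 0.717; P(bacterial infection | fever, influenza) ≈ 0.441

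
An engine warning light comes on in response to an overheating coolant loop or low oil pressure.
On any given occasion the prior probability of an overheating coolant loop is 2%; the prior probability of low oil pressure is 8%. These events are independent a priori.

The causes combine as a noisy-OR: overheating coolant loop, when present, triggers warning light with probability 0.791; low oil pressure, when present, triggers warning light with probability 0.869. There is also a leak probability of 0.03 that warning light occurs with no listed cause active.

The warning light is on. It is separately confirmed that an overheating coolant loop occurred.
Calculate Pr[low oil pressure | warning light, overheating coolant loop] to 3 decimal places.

Under noisy-OR, P(warning light | causes) = 1 − (1−0.03)·∏(1−qᵢ) over the active causes.
Weight on low oil pressure=true, given the evidence: 0.973442·0.08 = 0.077875
The normalizing constant is 0.79727·0.92 + 0.973442·0.08 = 0.811363
Posterior = 0.077875 / 0.811363 ≈ 0.096

Pr[low oil pressure | warning light, overheating coolant loop] ≈ 0.096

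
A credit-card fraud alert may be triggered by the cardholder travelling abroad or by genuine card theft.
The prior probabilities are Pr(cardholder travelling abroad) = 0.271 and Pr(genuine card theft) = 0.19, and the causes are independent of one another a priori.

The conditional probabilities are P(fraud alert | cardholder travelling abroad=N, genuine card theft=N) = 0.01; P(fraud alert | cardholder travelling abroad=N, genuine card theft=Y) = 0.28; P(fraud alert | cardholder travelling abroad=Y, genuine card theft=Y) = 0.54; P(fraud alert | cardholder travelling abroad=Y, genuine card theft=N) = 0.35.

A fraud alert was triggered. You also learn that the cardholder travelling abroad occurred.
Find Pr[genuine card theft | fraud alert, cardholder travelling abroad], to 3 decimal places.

P(fraud alert | cardholder travelling abroad) = 0.35*0.81 + 0.54*0.19 = 0.283500 + 0.102600 = 0.386100
The genuine card theft-present share is 0.54*0.19 = 0.102600.
So P(genuine card theft | fraud alert, cardholder travelling abroad) = 0.102600/0.386100 ≈ 0.266.

Pr[genuine card theft | fraud alert, cardholder travelling abroad] ≈ 0.266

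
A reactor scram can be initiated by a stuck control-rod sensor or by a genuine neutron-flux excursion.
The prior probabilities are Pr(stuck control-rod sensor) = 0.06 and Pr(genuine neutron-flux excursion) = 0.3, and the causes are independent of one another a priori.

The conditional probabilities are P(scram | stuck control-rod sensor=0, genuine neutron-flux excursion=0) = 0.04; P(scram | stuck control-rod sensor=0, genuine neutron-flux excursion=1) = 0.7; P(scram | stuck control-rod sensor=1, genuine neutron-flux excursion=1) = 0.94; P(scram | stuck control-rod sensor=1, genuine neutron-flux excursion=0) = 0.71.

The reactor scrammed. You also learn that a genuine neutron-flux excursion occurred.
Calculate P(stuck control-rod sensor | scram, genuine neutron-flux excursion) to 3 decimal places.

P(scram | genuine neutron-flux excursion) = 0.7×0.94 + 0.94×0.06 = 0.658000 + 0.056400 = 0.714400
The stuck control-rod sensor-present share is 0.94×0.06 = 0.056400.
P(stuck control-rod sensor | scram, genuine neutron-flux excursion) = 0.056400 / 0.714400 ≈ 0.079

P(stuck control-rod sensor | scram, genuine neutron-flux excursion) ≈ 0.079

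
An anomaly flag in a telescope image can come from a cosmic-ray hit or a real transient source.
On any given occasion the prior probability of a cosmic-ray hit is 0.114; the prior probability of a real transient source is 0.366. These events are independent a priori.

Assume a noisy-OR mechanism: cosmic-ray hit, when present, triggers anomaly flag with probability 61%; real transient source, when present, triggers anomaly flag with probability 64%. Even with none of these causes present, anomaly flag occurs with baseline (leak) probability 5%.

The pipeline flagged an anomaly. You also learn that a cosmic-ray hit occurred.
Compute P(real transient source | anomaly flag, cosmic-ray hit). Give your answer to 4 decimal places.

P(real transient source | anomaly flag, cosmic-ray hit) ≈ 0.4428

Under noisy-OR, P(anomaly flag | causes) = 1 − (1−0.05)·∏(1−qᵢ) over the active causes.
P(anomaly flag | cosmic-ray hit) = 0.6295·0.634 + 0.86662·0.366 = 0.399103 + 0.317183 = 0.716286
The real transient source-present share is 0.86662·0.366 = 0.317183.
Hence the posterior is 0.317183/0.716286 ≈ 0.4428.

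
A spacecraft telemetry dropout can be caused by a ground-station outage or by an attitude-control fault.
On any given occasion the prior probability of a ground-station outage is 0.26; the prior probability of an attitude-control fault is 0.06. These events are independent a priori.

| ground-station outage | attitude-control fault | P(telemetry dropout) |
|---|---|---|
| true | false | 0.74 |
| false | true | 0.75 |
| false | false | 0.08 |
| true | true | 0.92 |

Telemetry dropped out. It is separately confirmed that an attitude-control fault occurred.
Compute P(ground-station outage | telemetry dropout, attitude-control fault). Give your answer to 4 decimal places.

P(telemetry dropout | attitude-control fault) = 0.75×0.74 + 0.92×0.26 = 0.555000 + 0.239200 = 0.794200
The ground-station outage-present share is 0.92×0.26 = 0.239200.
P(ground-station outage | telemetry dropout, attitude-control fault) = 0.239200 / 0.794200 ≈ 0.3012

P(ground-station outage | telemetry dropout, attitude-control fault) ≈ 0.3012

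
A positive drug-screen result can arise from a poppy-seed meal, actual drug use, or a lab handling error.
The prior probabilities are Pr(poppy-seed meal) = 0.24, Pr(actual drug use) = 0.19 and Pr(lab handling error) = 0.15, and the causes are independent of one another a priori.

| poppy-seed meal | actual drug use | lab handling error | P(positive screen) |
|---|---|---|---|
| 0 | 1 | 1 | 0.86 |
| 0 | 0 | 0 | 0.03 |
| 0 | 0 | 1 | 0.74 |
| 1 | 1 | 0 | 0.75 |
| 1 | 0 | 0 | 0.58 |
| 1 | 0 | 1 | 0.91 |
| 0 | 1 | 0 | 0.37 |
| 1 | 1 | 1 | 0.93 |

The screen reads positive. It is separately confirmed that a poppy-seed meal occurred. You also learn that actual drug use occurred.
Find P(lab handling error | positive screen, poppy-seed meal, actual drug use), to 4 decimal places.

Weight on lab handling error=true, given the evidence: 0.93×0.15 = 0.139500
Normalizer over all consistent configurations: 0.75×0.85 + 0.93×0.15 = 0.777000
Posterior = 0.139500 / 0.777000 ≈ 0.1795

P(lab handling error | positive screen, poppy-seed meal, actual drug use) ≈ 0.1795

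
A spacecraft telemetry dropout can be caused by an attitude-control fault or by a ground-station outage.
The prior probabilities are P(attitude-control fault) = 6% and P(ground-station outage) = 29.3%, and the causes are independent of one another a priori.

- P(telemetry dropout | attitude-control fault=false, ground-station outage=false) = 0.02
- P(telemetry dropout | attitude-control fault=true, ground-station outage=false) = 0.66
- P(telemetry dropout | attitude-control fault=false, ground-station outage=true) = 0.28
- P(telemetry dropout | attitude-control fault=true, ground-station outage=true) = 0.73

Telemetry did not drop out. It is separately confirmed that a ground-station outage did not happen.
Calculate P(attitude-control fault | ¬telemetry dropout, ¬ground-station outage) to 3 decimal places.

P(attitude-control fault | ¬telemetry dropout, ¬ground-station outage) ≈ 0.022

P(¬telemetry dropout | ¬ground-station outage) = 0.98·0.94 + 0.34·0.06 = 0.921200 + 0.020400 = 0.941600
The attitude-control fault-present share is 0.34·0.06 = 0.020400.
So P(attitude-control fault | ¬telemetry dropout, ¬ground-station outage) = 0.020400/0.941600 ≈ 0.022.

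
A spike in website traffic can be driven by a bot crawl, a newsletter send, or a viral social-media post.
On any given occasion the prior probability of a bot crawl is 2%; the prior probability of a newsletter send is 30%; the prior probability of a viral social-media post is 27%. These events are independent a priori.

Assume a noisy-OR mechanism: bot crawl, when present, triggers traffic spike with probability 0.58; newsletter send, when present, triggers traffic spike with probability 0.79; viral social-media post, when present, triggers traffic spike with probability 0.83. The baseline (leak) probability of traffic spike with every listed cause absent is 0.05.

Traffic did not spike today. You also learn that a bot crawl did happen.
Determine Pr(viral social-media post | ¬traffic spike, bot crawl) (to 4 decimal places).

Pr(viral social-media post | ¬traffic spike, bot crawl) ≈ 0.0592

Under noisy-OR, P(traffic spike | causes) = 1 − (1−0.05)·∏(1−qᵢ) over the active causes.
Weight on viral social-media post=true, given the evidence: 0.012820 + 0.001154 = 0.013974
Normalizer over all consistent configurations: 0.399×0.7×0.73 + 0.06783×0.7×0.27 + 0.08379×0.3×0.73 + 0.014244×0.3×0.27 = 0.236213
P(viral social-media post | ¬traffic spike, bot crawl) = 0.013974/0.236213 ≈ 0.0592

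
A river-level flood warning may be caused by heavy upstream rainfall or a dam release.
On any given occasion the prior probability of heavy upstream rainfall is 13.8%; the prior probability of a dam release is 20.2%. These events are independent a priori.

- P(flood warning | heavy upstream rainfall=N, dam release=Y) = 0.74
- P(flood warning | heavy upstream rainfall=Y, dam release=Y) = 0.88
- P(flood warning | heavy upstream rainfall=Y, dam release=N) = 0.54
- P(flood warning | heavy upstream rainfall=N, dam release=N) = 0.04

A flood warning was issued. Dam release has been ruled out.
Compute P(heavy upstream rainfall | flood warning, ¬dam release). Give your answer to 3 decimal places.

P(heavy upstream rainfall | flood warning, ¬dam release) ≈ 0.684

Numerator (weight on configurations with heavy upstream rainfall): 0.54·0.138 = 0.074520
Denominator P(flood warning | ¬dam release): 0.04·0.862 + 0.54·0.138 = 0.109000
P(heavy upstream rainfall | flood warning, ¬dam release) = 0.074520/0.109000 ≈ 0.684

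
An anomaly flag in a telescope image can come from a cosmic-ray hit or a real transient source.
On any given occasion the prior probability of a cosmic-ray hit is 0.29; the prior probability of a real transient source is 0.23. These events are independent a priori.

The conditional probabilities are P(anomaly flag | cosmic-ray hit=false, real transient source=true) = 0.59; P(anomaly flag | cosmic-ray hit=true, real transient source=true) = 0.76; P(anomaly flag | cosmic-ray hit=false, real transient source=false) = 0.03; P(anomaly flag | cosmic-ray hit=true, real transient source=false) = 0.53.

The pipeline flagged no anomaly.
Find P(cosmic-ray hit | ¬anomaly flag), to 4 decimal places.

For the numerator, keep only cosmic-ray hit=true terms: 0.104951 + 0.016008 = 0.120959
Normalizer over all consistent configurations: 0.97×0.71×0.77 + 0.41×0.71×0.23 + 0.47×0.29×0.77 + 0.24×0.29×0.23 = 0.718211
Posterior = 0.120959 / 0.718211 ≈ 0.1684

P(cosmic-ray hit | ¬anomaly flag) ≈ 0.1684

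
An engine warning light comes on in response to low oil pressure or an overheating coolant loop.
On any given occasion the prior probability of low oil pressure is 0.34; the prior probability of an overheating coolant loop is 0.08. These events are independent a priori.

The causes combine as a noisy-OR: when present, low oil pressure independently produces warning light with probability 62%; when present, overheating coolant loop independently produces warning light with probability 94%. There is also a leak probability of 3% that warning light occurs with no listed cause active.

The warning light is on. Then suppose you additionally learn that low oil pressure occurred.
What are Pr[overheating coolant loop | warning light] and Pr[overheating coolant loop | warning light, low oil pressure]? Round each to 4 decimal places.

Under noisy-OR, P(warning light | causes) = 1 − (1−0.03)·∏(1−qᵢ) over the active causes.
For the numerator, keep only overheating coolant loop=true terms: 0.049727 + 0.026598 = 0.076325
Normalizer over all consistent configurations: 0.03×0.66×0.92 + 0.9418×0.66×0.08 + 0.6314×0.34×0.92 + 0.977884×0.34×0.08 = 0.292043
Posterior = 0.076325 / 0.292043 ≈ 0.2613

Now condition on the additional information:
P(warning light | low oil pressure) = 0.6314*0.92 + 0.977884*0.08 = 0.580888 + 0.078231 = 0.659119
Restricting to configurations with overheating coolant loop present: 0.977884*0.08 = 0.078231.
Hence the posterior is 0.078231/0.659119 ≈ 0.1187.
Conditioning on low oil pressure lowers the posterior on overheating coolant loop: the classic explaining-away effect in a common-effect structure.

Pr[overheating coolant loop | warning light] ≈ 0.2613; Pr[overheating coolant loop | warning light, low oil pressure] ≈ 0.1187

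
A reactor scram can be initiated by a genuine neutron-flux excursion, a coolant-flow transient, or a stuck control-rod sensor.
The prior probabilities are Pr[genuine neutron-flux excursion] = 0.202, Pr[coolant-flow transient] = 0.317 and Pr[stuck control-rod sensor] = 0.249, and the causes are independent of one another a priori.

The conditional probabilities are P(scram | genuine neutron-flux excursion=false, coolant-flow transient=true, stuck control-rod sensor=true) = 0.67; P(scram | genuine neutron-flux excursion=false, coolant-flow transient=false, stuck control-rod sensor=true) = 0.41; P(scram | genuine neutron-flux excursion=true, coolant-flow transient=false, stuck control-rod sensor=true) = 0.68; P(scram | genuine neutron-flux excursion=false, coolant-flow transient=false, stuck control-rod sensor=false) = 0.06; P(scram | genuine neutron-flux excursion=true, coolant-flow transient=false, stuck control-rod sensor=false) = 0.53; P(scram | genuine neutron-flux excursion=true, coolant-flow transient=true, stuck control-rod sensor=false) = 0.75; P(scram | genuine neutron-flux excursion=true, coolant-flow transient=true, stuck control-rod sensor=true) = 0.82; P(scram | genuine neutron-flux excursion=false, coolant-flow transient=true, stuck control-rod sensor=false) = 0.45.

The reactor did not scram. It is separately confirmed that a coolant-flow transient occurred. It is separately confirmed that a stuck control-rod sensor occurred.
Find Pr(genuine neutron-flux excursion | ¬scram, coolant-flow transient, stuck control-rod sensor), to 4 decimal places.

Weight on genuine neutron-flux excursion=true, given the evidence: 0.18·0.202 = 0.036360
Denominator P(¬scram | coolant-flow transient, stuck control-rod sensor): 0.33·0.798 + 0.18·0.202 = 0.299700
Posterior = 0.036360 / 0.299700 ≈ 0.1213

Pr(genuine neutron-flux excursion | ¬scram, coolant-flow transient, stuck control-rod sensor) ≈ 0.1213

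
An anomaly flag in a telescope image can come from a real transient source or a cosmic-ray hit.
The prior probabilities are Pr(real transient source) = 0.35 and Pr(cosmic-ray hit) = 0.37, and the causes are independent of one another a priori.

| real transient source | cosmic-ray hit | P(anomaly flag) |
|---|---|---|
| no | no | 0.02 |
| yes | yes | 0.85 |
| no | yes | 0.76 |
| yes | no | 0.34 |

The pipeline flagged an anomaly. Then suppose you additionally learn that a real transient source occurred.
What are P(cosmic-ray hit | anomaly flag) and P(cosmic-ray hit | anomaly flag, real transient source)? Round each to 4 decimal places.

P(cosmic-ray hit | anomaly flag) ≈ 0.7788; P(cosmic-ray hit | anomaly flag, real transient source) ≈ 0.5949

For the numerator, keep only cosmic-ray hit=true terms: 0.182780 + 0.110075 = 0.292855
Denominator P(anomaly flag): 0.02*0.65*0.63 + 0.76*0.65*0.37 + 0.34*0.35*0.63 + 0.85*0.35*0.37 = 0.376015
P(cosmic-ray hit | anomaly flag) = 0.292855/0.376015 ≈ 0.7788

With the extra evidence:
P(anomaly flag | real transient source) = 0.34·0.63 + 0.85·0.37 = 0.214200 + 0.314500 = 0.528700
Restricting to configurations with cosmic-ray hit present: 0.85·0.37 = 0.314500.
So P(cosmic-ray hit | anomaly flag, real transient source) = 0.314500/0.528700 ≈ 0.5949.
This is intercausal reasoning (explaining away): once real transient source accounts for the anomaly flag, cosmic-ray hit becomes less likely.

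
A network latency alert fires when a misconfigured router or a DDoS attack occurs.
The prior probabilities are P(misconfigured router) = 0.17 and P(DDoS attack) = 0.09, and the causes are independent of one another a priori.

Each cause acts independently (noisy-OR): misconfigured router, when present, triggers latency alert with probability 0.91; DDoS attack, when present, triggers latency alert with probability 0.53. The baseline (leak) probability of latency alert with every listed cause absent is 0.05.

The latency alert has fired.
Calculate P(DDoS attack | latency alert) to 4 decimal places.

Under noisy-OR, P(latency alert | causes) = 1 − (1−0.05)·∏(1−qᵢ) over the active causes.
P(latency alert) = 0.05*0.83*0.91 + 0.5535*0.83*0.09 + 0.9145*0.17*0.91 + 0.959815*0.17*0.09 = 0.037765 + 0.041346 + 0.141473 + 0.014685 = 0.235269
Restricting to configurations with DDoS attack present: 0.041346 + 0.014685 = 0.056031.
So P(DDoS attack | latency alert) = 0.056031/0.235269 ≈ 0.2382.

P(DDoS attack | latency alert) ≈ 0.2382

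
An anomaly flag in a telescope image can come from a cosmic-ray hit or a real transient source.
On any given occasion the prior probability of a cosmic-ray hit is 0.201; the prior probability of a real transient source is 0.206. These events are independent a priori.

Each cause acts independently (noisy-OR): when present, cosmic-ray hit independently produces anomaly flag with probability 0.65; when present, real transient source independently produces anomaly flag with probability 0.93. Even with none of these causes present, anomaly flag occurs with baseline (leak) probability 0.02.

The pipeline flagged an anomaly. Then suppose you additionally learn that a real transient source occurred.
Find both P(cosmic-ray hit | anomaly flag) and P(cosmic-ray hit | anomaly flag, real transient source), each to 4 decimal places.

Under noisy-OR, P(anomaly flag | causes) = 1 − (1−0.02)·∏(1−qᵢ) over the active causes.
P(anomaly flag) = 0.02·0.799·0.794 + 0.9314·0.799·0.206 + 0.657·0.201·0.794 + 0.97599·0.201·0.206 = 0.012688 + 0.153303 + 0.104853 + 0.040412 = 0.311256
Restricting to configurations with cosmic-ray hit present: 0.104853 + 0.040412 = 0.145265.
So P(cosmic-ray hit | anomaly flag) = 0.145265/0.311256 ≈ 0.4667.

Now condition on the additional information:
Weight on cosmic-ray hit=true, given the evidence: 0.97599·0.201 = 0.196174
The normalizing constant is 0.9314·0.799 + 0.97599·0.201 = 0.940363
Posterior = 0.196174 / 0.940363 ≈ 0.2086
Conditioning on real transient source lowers the posterior on cosmic-ray hit: the classic explaining-away effect in a common-effect structure.

P(cosmic-ray hit | anomaly flag) ≈ 0.4667; P(cosmic-ray hit | anomaly flag, real transient source) ≈ 0.2086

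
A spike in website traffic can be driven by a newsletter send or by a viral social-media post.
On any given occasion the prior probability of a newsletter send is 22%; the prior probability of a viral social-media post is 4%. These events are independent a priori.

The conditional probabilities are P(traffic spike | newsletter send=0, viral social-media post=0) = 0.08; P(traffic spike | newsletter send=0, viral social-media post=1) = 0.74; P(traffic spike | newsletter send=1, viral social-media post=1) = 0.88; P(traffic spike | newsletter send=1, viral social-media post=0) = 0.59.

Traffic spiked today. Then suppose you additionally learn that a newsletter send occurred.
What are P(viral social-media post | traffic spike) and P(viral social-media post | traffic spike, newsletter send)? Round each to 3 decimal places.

P(traffic spike) = 0.08·0.78·0.96 + 0.74·0.78·0.04 + 0.59·0.22·0.96 + 0.88·0.22·0.04 = 0.059904 + 0.023088 + 0.124608 + 0.007744 = 0.215344
Restricting to configurations with viral social-media post present: 0.023088 + 0.007744 = 0.030832.
Hence the posterior is 0.030832/0.215344 ≈ 0.143.

Now condition on the additional information:
For the numerator, keep only viral social-media post=true terms: 0.88×0.04 = 0.035200
Denominator P(traffic spike | newsletter send): 0.59×0.96 + 0.88×0.04 = 0.601600
Posterior = 0.035200 / 0.601600 ≈ 0.059
This is intercausal reasoning (explaining away): once newsletter send accounts for the traffic spike, viral social-media post becomes less likely.

P(viral social-media post | traffic spike) ≈ 0.143; P(viral social-media post | traffic spike, newsletter send) ≈ 0.059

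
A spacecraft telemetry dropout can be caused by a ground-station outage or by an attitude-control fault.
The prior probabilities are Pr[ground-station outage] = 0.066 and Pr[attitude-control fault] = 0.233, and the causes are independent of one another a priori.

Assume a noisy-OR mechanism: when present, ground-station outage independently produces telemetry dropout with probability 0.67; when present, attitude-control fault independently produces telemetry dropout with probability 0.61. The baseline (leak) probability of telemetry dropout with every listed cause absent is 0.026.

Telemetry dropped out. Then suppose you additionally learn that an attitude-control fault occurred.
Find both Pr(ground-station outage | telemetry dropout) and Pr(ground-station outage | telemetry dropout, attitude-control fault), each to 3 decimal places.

Pr(ground-station outage | telemetry dropout) ≈ 0.237; Pr(ground-station outage | telemetry dropout, attitude-control fault) ≈ 0.091

Under noisy-OR, P(telemetry dropout | causes) = 1 − (1−0.026)·∏(1−qᵢ) over the active causes.
Enumerate the 4 (ground-station outage, attitude-control fault) configurations and weight by the priors:
  P(telemetry dropout) = 0.026*0.934*0.767 + 0.62014*0.934*0.233 + 0.67858*0.066*0.767 + 0.874646*0.066*0.233
        = 0.018626 + 0.134956 + 0.034351 + 0.013450 = 0.201383
The terms with ground-station outage present sum to 0.047801, so
  P(ground-station outage | telemetry dropout) = 0.047801 / 0.201383 ≈ 0.237

Now condition on the additional information:
Sum P(telemetry dropout|·) weighted by the priors over both values of ground-station outage:
  P(telemetry dropout | attitude-control fault) = 0.62014·0.934 + 0.874646·0.066
        = 0.579211 + 0.057727 = 0.636938
The terms with ground-station outage present sum to 0.057727, so
  P(ground-station outage | telemetry dropout, attitude-control fault) = 0.057727 / 0.636938 ≈ 0.091
This is intercausal reasoning (explaining away): once attitude-control fault accounts for the telemetry dropout, ground-station outage becomes less likely.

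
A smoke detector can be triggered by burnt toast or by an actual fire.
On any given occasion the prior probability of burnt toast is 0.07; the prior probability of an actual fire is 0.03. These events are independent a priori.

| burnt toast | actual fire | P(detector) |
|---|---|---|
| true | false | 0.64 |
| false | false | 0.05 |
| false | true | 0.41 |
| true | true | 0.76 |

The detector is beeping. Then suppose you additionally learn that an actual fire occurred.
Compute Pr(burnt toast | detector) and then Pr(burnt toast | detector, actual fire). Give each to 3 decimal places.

P(detector) = 0.05·0.93·0.97 + 0.41·0.93·0.03 + 0.64·0.07·0.97 + 0.76·0.07·0.03 = 0.045105 + 0.011439 + 0.043456 + 0.001596 = 0.101596
Restricting to configurations with burnt toast present: 0.043456 + 0.001596 = 0.045052.
P(burnt toast | detector) = 0.045052 / 0.101596 ≈ 0.443

Now condition on the additional information:
P(detector | actual fire) = 0.41*0.93 + 0.76*0.07 = 0.381300 + 0.053200 = 0.434500
Restricting to configurations with burnt toast present: 0.76*0.07 = 0.053200.
Hence the posterior is 0.053200/0.434500 ≈ 0.122.

Pr(burnt toast | detector) ≈ 0.443; Pr(burnt toast | detector, actual fire) ≈ 0.122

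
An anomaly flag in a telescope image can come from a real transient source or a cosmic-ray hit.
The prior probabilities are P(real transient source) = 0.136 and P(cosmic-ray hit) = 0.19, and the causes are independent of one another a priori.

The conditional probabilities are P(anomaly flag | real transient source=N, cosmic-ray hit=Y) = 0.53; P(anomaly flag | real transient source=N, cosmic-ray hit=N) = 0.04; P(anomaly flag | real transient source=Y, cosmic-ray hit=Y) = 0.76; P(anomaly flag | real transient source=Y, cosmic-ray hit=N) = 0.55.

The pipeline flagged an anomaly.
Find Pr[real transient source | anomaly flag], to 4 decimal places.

Sum P(anomaly flag|·) weighted by the priors over the 4 (real transient source, cosmic-ray hit) configurations:
  P(anomaly flag) = 0.04×0.864×0.81 + 0.53×0.864×0.19 + 0.55×0.136×0.81 + 0.76×0.136×0.19
        = 0.027994 + 0.087005 + 0.060588 + 0.019638 = 0.195225
Keeping only the real transient source-present terms gives 0.080226, so
  P(real transient source | anomaly flag) = 0.080226 / 0.195225 ≈ 0.4109

Pr[real transient source | anomaly flag] ≈ 0.4109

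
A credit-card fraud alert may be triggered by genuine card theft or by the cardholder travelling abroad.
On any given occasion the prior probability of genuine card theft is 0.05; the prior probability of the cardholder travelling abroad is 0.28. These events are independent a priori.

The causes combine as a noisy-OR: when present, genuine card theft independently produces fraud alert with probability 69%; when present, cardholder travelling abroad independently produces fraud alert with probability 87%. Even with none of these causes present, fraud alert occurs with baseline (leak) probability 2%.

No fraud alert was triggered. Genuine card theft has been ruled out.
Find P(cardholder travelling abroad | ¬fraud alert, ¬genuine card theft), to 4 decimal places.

Under noisy-OR, P(fraud alert | causes) = 1 − (1−0.02)·∏(1−qᵢ) over the active causes.
P(¬fraud alert | ¬genuine card theft) = 0.98*0.72 + 0.1274*0.28 = 0.705600 + 0.035672 = 0.741272
Of this, 0.035672 comes from 0.1274*0.28 (the cardholder travelling abroad=true cases).
Hence the posterior is 0.035672/0.741272 ≈ 0.0481.

P(cardholder travelling abroad | ¬fraud alert, ¬genuine card theft) ≈ 0.0481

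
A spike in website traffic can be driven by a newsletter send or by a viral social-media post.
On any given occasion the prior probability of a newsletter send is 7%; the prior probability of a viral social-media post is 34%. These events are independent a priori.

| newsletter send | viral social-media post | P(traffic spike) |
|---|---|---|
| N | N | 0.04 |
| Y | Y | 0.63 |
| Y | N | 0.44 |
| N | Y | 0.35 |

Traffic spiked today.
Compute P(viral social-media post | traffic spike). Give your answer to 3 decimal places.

Weight on viral social-media post=true, given the evidence: 0.110670 + 0.014994 = 0.125664
Denominator P(traffic spike): 0.04×0.93×0.66 + 0.35×0.93×0.34 + 0.44×0.07×0.66 + 0.63×0.07×0.34 = 0.170544
P(viral social-media post | traffic spike) = 0.125664/0.170544 ≈ 0.737

P(viral social-media post | traffic spike) ≈ 0.737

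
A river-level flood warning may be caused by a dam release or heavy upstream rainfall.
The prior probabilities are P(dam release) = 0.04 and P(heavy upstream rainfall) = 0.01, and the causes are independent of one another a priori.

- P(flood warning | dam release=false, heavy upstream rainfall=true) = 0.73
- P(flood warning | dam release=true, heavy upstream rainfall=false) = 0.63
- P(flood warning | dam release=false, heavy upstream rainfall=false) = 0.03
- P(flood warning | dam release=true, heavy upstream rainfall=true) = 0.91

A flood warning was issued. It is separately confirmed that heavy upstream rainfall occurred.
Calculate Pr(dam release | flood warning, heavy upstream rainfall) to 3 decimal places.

Pr(dam release | flood warning, heavy upstream rainfall) ≈ 0.049

Enumerate both values of dam release and weight by the priors:
  P(flood warning | heavy upstream rainfall) = 0.73*0.96 + 0.91*0.04
        = 0.700800 + 0.036400 = 0.737200
Keeping only the dam release-present terms gives 0.036400, so
  P(dam release | flood warning, heavy upstream rainfall) = 0.036400 / 0.737200 ≈ 0.049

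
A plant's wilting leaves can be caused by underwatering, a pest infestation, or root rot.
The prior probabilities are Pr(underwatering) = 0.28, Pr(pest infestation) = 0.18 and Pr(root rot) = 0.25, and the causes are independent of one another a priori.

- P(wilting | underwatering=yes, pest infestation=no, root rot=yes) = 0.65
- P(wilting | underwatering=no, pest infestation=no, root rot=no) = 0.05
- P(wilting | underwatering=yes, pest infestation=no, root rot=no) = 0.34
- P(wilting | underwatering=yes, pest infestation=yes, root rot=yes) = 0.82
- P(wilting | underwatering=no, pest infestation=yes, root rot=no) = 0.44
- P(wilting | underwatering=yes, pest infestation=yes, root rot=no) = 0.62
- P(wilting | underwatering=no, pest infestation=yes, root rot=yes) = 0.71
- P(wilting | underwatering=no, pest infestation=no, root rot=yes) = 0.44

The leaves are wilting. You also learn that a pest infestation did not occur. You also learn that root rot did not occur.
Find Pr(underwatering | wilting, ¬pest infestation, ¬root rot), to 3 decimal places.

By total probability over both values of underwatering:
  P(wilting | ¬pest infestation, ¬root rot) = 0.05×0.72 + 0.34×0.28
        = 0.036000 + 0.095200 = 0.131200
Keeping only the underwatering-present terms gives 0.095200, so
  P(underwatering | wilting, ¬pest infestation, ¬root rot) = 0.095200 / 0.131200 ≈ 0.726

Pr(underwatering | wilting, ¬pest infestation, ¬root rot) ≈ 0.726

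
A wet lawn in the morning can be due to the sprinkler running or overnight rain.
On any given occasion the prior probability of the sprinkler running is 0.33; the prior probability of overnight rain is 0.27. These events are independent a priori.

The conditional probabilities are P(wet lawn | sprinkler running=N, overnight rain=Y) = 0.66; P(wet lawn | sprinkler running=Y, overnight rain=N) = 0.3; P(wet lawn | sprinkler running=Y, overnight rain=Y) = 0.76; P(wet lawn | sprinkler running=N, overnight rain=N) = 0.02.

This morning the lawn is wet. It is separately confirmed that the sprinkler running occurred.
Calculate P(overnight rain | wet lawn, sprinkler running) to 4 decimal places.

Weight on overnight rain=true, given the evidence: 0.76×0.27 = 0.205200
Normalizer over all consistent configurations: 0.3×0.73 + 0.76×0.27 = 0.424200
Posterior = 0.205200 / 0.424200 ≈ 0.4837

P(overnight rain | wet lawn, sprinkler running) ≈ 0.4837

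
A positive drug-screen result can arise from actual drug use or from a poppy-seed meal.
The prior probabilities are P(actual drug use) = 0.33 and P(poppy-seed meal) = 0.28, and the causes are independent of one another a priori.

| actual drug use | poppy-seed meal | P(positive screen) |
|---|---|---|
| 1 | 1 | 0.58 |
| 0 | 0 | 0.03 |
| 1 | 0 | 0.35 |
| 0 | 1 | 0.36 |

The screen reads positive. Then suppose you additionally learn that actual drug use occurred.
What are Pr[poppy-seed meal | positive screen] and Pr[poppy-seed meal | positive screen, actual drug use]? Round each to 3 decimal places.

P(positive screen) = 0.03·0.67·0.72 + 0.36·0.67·0.28 + 0.35·0.33·0.72 + 0.58·0.33·0.28 = 0.014472 + 0.067536 + 0.083160 + 0.053592 = 0.218760
Restricting to configurations with poppy-seed meal present: 0.067536 + 0.053592 = 0.121128.
P(poppy-seed meal | positive screen) = 0.121128 / 0.218760 ≈ 0.554

Now also conditioning on actual drug use=true:
Weight on poppy-seed meal=true, given the evidence: 0.58×0.28 = 0.162400
Denominator P(positive screen | actual drug use): 0.35×0.72 + 0.58×0.28 = 0.414400
P(poppy-seed meal | positive screen, actual drug use) = 0.162400/0.414400 ≈ 0.392

Pr[poppy-seed meal | positive screen] ≈ 0.554; Pr[poppy-seed meal | positive screen, actual drug use] ≈ 0.392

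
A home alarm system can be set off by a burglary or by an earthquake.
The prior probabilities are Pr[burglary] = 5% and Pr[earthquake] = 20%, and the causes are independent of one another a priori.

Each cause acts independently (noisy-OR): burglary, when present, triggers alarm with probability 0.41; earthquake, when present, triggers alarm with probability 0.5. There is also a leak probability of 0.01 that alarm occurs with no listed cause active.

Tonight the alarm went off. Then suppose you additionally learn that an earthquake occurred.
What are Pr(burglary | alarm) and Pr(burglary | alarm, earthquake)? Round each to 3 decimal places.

Under noisy-OR, P(alarm | causes) = 1 − (1−0.01)·∏(1−qᵢ) over the active causes.
Numerator (weight on configurations with burglary): 0.016636 + 0.007079 = 0.023715
The normalizing constant is 0.01·0.95·0.8 + 0.505·0.95·0.2 + 0.4159·0.05·0.8 + 0.70795·0.05·0.2 = 0.127265
P(burglary | alarm) = 0.023715/0.127265 ≈ 0.186

Now condition on the additional information:
By total probability over both values of burglary:
  P(alarm | earthquake) = 0.505·0.95 + 0.70795·0.05
        = 0.479750 + 0.035397 = 0.515147
Configurations with burglary contribute 0.035397, so
  P(burglary | alarm, earthquake) = 0.035397 / 0.515147 ≈ 0.069
The drop from 0.186 to 0.069 is the explaining-away (discounting) effect.

Pr(burglary | alarm) ≈ 0.186; Pr(burglary | alarm, earthquake) ≈ 0.069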